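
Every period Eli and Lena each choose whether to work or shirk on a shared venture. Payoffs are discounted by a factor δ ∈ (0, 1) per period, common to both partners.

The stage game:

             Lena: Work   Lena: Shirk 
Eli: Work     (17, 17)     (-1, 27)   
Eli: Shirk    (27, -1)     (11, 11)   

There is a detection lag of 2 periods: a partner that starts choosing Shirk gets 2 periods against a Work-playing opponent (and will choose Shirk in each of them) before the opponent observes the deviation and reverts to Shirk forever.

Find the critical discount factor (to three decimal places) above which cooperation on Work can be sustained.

A deviator earns 27 for 2 periods, then 11 forever; cooperating earns 17 forever. Multiplying the IC by (1−δ):
17 ≥ 27(1−δ^2) + 11δ^2, so 16·δ^2 ≥ 10 and δ^2 ≥ 5/8.
δ ≥ (5/8)^(1/2) ≈ 0.791.

0.791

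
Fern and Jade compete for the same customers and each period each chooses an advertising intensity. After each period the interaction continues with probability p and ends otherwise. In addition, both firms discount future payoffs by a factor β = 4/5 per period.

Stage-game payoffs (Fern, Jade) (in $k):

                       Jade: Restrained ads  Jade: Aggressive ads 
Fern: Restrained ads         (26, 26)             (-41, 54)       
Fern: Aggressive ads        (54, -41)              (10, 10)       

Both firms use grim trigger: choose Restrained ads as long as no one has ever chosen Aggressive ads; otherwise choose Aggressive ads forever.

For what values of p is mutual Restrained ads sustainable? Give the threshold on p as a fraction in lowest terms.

With continuation probability p and discount β, the effective per-period discount factor is βp.
Grim-trigger IC: βp ≥ (54−26)/(54−10) = 7/11.
So p ≥ (7/11)/(4/5) = 35/44.

35/44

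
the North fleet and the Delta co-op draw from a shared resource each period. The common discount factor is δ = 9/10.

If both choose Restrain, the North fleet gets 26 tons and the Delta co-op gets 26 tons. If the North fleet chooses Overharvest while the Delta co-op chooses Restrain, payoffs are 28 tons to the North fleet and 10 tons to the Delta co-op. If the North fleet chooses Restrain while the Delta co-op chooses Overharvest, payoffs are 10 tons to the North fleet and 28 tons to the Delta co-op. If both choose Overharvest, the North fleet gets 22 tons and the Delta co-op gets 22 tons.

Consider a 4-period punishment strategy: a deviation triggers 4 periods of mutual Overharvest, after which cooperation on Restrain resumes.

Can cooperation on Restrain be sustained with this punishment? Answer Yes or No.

Yes

IC: δ+…+δ^4 ≥ (28−26)/(26−22) = 1/2.
At δ = 9/10: partial sum = 3.0951 ≥ 0.5000. Cooperation sustainable.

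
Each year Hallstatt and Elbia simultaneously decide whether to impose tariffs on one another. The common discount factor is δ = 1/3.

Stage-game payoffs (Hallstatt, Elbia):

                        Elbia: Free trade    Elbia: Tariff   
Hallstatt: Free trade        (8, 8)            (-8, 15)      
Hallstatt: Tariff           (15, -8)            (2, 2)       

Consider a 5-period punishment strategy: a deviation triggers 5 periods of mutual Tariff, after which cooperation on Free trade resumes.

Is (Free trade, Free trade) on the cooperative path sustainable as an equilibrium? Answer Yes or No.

No

IC: δ+…+δ^5 ≥ (15−8)/(8−2) = 7/6.
At δ = 1/3: partial sum = 0.4979 < 1.1667. Cooperation not sustainable.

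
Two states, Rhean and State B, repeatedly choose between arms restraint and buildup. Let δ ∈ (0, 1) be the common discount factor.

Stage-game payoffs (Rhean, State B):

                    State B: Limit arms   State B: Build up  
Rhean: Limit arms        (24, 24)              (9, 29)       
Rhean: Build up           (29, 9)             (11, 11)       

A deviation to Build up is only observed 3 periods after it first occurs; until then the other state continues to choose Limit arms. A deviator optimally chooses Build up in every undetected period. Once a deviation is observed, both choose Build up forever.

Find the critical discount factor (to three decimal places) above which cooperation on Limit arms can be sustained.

0.652

The best deviation is to choose Build up for all 3 undetected periods, earning 29 each, then 11 forever once detected.
Deviation value: 29(1−δ^3)/(1−δ) + 11δ^3/(1−δ); cooperation value: 24/(1−δ).
IC: 24 ≥ 29(1−δ^3) + 11δ^3 = 29 − 18δ^3.
So δ^3 ≥ 5/18, giving δ ≥ (5/18)^(1/3) ≈ 0.652.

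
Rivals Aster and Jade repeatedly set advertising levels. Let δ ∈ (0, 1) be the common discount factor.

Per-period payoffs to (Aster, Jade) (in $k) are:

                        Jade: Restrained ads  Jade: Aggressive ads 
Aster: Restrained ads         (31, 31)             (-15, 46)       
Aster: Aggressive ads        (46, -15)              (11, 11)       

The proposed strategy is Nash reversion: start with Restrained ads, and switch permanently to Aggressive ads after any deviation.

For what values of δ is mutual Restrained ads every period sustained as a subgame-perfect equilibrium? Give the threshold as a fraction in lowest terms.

3/7

One-period gain from deviating is 46 − 31 = 15. The loss is 31 − 11 = 20 in every subsequent period, with present value 20·δ/(1−δ).
Deviation is unprofitable when 20·δ/(1−δ) ≥ 15, i.e. δ/(1−δ) ≥ 3/4.
Equivalently δ ≥ 15/(15+20) = 3/7.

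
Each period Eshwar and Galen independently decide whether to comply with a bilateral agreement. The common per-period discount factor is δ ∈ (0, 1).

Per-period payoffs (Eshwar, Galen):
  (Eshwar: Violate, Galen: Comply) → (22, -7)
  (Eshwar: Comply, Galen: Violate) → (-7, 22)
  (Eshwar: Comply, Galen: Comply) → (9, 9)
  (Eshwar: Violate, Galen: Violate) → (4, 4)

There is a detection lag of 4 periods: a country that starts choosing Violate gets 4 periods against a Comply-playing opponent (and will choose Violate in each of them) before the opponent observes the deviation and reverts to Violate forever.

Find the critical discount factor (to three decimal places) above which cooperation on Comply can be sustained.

Deviating for the 4 undetected periods gains 22−9 = 13 per period over cooperation, then loses 9−4 = 5 per period forever once punishment starts.
Gain: 13(1 + δ + … + δ^3); loss: 5·δ^4/(1−δ).
No profitable deviation ⇔ 13(1−δ^4) ≤ 5·δ^4, i.e. δ^4 ≥ 13/(13+5) = 13/18.
Hence δ ≥ (13/18)^(1/4) ≈ 0.922.

0.922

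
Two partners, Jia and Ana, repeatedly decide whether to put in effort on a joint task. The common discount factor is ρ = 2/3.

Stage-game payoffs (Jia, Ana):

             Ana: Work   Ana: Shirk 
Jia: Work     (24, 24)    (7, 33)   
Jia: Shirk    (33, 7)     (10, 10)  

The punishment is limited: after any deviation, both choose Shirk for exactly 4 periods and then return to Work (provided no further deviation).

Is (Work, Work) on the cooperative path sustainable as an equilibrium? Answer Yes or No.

Yes

Comparing payoff streams over the 5 periods until play realigns: cooperate → 24(1+ρ+…+ρ^4); deviate → 33 + 10(ρ+…+ρ^4).
Cooperation is sustained iff (24−10)(ρ+…+ρ^4) ≥ 33−24.
ρ+…+ρ^4 = 2/3·(1−(2/3)^4)/(1−2/3) = 1.6049, and (33−24)/(24−10) = 0.6429.
1.6049 ≥ 0.6429, so cooperation is sustainable.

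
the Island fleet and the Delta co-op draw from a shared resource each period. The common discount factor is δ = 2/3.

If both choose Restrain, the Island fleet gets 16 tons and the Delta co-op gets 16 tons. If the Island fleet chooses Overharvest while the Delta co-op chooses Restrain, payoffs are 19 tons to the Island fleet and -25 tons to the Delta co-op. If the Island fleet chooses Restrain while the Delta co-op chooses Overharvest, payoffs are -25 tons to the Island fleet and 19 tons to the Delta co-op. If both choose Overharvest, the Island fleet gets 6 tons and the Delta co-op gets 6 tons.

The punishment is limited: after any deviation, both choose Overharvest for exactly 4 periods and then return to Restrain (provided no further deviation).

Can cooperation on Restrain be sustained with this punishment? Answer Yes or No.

Yes

Comparing payoff streams over the 5 periods until play realigns: cooperate → 16(1+δ+…+δ^4); deviate → 19 + 6(δ+…+δ^4).
Cooperation is sustained iff (16−6)(δ+…+δ^4) ≥ 19−16.
δ+…+δ^4 = 2/3·(1−(2/3)^4)/(1−2/3) = 1.6049, and (19−16)/(16−6) = 0.3000.
1.6049 ≥ 0.3000, so cooperation is sustainable.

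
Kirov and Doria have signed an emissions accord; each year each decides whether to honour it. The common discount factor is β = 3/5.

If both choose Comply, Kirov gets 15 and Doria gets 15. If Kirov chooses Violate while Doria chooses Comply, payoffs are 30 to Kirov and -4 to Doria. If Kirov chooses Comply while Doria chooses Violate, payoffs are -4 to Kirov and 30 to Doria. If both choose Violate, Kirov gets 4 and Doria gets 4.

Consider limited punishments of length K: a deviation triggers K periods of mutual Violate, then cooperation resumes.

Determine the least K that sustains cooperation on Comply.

No profitable deviation requires (15−4)(β+…+β^K) ≥ 30−15, i.e. β+…+β^K ≥ 15/11 ≈ 1.3636.
With β = 3/5, the partial sums are K=1: 0.6000, K=2: 0.9600, K=3: 1.1760, K=4: 1.3056, K=5: 1.3834.
K = 5 is the first length at which the sum reaches 1.3636.

5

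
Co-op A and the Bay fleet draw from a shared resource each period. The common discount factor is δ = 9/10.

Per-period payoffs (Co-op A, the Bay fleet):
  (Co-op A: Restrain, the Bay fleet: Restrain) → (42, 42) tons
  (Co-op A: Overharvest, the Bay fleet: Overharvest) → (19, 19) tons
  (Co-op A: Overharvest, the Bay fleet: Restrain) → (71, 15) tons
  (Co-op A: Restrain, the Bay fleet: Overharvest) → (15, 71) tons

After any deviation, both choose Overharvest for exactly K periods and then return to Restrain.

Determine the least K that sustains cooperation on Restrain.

IC: δ(1−δ^K)/(1−δ) ≥ (71−42)/(42−19) = 29/23.
With δ = 9/10: need 1 − δ^K ≥ 29/23·(1−9/10)/(9/10), i.e. δ^K ≤ 0.8599.
Since (9/10)^1 = 0.9000 and (9/10)^2 = 0.8100, the smallest such K is 2.

2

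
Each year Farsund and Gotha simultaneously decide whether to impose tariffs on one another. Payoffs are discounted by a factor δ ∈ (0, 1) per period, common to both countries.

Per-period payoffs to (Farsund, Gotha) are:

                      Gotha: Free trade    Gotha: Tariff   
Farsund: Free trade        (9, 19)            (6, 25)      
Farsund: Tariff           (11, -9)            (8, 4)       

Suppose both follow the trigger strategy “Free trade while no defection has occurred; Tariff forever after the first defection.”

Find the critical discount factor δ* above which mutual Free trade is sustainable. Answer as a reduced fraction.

Farsund: cooperation gives 9 each period; deviation gives 11 once then 8 forever.
  9/(1−δ) ≥ 11 + 8δ/(1−δ) ⇒ δ ≥ 2/3.
Gotha: cooperation gives 19 each period; deviation gives 25 once then 4 forever.
  δ ≥ 6/21 = 2/7.
Both must hold, so the binding constraint is Farsund's: δ ≥ 2/3.

2/3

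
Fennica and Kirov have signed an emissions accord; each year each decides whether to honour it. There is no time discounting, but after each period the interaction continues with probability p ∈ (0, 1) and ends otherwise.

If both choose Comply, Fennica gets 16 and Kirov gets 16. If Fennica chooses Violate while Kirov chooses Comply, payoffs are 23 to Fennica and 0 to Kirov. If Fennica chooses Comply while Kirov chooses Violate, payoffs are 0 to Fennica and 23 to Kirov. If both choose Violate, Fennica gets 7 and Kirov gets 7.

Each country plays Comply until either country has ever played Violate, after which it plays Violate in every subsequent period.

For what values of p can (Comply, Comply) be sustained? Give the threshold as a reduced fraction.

With no time discounting, the continuation probability p plays the role of the discount factor.
Grim-trigger IC: 16/(1−p) ≥ 23 + 7p/(1−p) ⇒ p ≥ (23−16)/(23−7) = 7/16.

7/16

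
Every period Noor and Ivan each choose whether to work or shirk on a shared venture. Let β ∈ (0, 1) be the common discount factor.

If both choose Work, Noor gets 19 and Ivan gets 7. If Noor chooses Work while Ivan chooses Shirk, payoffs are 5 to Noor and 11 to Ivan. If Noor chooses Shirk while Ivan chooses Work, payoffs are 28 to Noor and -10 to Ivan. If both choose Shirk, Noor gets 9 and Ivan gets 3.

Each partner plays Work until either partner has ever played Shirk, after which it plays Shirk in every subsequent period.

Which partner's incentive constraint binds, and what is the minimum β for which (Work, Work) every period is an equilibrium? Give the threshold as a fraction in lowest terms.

Noor's threshold: (28−19)/(28−9) = 9/19.
Ivan's threshold: (11−7)/(11−3) = 1/2.
9/19 < 1/2, so Ivan binds and β* = 1/2.

Ivan; β ≥ 1/2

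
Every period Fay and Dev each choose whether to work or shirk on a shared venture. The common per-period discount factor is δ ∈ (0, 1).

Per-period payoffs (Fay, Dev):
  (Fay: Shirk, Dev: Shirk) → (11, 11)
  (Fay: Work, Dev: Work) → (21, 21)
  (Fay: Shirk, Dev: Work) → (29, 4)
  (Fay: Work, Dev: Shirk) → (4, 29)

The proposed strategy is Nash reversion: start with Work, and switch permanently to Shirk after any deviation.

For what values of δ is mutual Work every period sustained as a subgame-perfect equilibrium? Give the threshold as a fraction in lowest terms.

Under grim trigger the critical discount factor is (T−C)/(T−P) with T = 29, C = 21, P = 11.
δ* = (29−21)/(29−11) = 8/18 = 4/9.

4/9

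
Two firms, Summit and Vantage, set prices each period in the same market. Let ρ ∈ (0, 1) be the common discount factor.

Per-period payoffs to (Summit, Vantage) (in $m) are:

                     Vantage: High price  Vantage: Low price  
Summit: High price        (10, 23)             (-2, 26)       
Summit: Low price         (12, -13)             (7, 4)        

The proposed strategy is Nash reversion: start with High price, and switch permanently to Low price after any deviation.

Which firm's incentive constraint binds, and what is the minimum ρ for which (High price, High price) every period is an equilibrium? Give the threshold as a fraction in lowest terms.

Summit; ρ ≥ 2/5

Summit: cooperation gives 10 each period; deviation gives 12 once then 7 forever.
  10/(1−ρ) ≥ 12 + 7ρ/(1−ρ) ⇒ ρ ≥ 2/5.
Vantage: cooperation gives 23 each period; deviation gives 26 once then 4 forever.
  ρ ≥ 3/22.
Both must hold, so the binding constraint is Summit's: ρ ≥ 2/5.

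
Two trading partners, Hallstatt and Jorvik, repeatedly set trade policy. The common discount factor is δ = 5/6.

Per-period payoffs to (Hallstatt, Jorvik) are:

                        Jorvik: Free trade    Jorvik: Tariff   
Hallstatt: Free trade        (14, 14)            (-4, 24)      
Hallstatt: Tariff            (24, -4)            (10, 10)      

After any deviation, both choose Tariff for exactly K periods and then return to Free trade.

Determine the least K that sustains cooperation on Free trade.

4

Need Σ_{k=1}^{K} δ^k ≥ (24−14)/(14−10) = 2.5000 at δ = 5/6.
At K = 3 the sum is 2.1065 < 2.5000; at K = 4 it is 2.5887 ≥ 2.5000.
So the minimum punishment length is K = 4.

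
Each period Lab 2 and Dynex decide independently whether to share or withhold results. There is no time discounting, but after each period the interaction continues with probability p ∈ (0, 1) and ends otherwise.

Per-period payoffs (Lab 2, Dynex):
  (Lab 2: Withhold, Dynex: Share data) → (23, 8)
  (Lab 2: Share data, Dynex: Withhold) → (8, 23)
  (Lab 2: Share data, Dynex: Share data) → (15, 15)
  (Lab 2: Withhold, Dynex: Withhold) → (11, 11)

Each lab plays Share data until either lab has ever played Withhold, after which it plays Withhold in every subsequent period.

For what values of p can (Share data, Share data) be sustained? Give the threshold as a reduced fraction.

2/3

Expected cooperation value is 15 + p·15 + p²·15 + … = 15/(1−p); deviation gives 23 + p·11/(1−p).
15 ≥ 23(1−p) + 11p ⇒ 12p ≥ 8 ⇒ p ≥ 8/12 = 2/3.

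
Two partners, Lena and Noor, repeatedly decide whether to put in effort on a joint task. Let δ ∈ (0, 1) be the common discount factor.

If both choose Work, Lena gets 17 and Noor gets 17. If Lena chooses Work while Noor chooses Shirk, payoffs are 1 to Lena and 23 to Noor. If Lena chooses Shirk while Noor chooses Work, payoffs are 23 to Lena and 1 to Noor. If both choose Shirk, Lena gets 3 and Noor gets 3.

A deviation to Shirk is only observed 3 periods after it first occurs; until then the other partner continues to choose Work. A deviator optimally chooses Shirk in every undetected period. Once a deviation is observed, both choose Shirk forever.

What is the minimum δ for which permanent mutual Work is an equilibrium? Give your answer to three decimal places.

0.669

The best deviation is to choose Shirk for all 3 undetected periods, earning 23 each, then 3 forever once detected.
Deviation value: 23(1−δ^3)/(1−δ) + 3δ^3/(1−δ); cooperation value: 17/(1−δ).
IC: 17 ≥ 23(1−δ^3) + 3δ^3 = 23 − 20δ^3.
So δ^3 ≥ 6/20 = 3/10, giving δ ≥ (3/10)^(1/3) ≈ 0.669.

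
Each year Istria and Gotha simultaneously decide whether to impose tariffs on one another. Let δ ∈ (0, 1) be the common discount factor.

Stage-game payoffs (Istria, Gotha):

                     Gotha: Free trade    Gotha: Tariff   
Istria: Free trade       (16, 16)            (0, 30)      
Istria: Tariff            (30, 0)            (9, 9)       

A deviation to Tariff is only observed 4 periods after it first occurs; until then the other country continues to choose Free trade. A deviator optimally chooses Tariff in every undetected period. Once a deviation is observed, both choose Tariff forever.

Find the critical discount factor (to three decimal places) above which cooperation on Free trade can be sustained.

0.904

A deviator earns 30 for 4 periods, then 9 forever; cooperating earns 16 forever. Multiplying the IC by (1−δ):
16 ≥ 30(1−δ^4) + 9δ^4, so 21·δ^4 ≥ 14 and δ^4 ≥ 2/3.
δ ≥ (2/3)^(1/4) ≈ 0.904.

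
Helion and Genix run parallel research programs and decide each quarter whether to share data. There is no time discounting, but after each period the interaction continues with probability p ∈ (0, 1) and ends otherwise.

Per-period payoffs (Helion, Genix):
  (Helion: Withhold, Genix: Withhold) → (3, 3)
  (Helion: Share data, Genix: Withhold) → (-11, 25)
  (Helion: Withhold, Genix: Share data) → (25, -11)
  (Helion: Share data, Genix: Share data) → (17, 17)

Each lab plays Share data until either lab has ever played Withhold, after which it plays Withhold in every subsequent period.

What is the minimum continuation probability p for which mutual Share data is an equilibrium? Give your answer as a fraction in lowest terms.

With no time discounting, the continuation probability p plays the role of the discount factor.
Grim-trigger IC: 17/(1−p) ≥ 25 + 3p/(1−p) ⇒ p ≥ (25−17)/(25−3) = 4/11.

4/11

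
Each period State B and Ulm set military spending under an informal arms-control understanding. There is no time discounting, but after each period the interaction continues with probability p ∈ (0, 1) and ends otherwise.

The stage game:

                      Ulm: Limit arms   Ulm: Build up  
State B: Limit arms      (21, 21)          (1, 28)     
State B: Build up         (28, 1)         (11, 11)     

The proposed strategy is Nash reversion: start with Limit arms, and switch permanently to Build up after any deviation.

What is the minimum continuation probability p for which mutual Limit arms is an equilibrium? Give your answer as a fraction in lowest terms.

Expected cooperation value is 21 + p·21 + p²·21 + … = 21/(1−p); deviation gives 28 + p·11/(1−p).
21 ≥ 28(1−p) + 11p ⇒ 17p ≥ 7 ⇒ p ≥ 7/17.

7/17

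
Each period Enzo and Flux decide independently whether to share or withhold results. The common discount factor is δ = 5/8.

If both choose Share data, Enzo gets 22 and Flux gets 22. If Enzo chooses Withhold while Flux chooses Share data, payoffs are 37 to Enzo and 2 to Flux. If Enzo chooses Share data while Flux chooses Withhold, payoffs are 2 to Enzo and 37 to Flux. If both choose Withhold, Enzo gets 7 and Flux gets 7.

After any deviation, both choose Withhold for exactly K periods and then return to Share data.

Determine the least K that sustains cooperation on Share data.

2

Need Σ_{k=1}^{K} δ^k ≥ (37−22)/(22−7) = 1.0000 at δ = 5/8.
At K = 1 the sum is 0.6250 < 1.0000; at K = 2 it is 1.0156 ≥ 1.0000.
So the minimum punishment length is K = 2.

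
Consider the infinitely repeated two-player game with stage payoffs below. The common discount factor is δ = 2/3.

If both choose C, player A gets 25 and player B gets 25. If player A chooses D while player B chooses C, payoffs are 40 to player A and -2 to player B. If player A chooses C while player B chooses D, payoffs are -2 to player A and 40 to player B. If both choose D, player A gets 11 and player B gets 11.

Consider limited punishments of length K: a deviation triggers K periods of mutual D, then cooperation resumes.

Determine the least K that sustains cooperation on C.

IC: δ(1−δ^K)/(1−δ) ≥ (40−25)/(25−11) = 15/14.
With δ = 2/3: need 1 − δ^K ≥ 15/14·(1−2/3)/(2/3), i.e. δ^K ≤ 0.4643.
Since (2/3)^1 = 0.6667 and (2/3)^2 = 0.4444, the smallest such K is 2.

2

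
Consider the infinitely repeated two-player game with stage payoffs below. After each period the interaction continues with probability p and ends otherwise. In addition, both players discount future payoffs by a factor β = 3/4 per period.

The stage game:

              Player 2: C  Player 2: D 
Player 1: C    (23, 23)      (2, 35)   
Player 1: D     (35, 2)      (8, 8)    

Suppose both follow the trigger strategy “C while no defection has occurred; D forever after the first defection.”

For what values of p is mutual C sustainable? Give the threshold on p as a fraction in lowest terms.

16/27

Expected continuation weight on next period's payoff is β·p = 3/4·p, which plays the role of the discount factor.
Cooperation requires 3/4·p ≥ (35−23)/(35−8) = 4/9, hence p ≥ 16/27.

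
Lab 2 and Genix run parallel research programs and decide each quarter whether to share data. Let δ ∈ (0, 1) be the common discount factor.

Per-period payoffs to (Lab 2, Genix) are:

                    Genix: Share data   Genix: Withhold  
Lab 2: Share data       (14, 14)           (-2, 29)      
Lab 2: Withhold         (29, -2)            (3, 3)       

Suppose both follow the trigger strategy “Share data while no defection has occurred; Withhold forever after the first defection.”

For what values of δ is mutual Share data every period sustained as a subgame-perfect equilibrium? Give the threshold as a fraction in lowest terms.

Under grim trigger the critical discount factor is (T−C)/(T−P) with T = 29, C = 14, P = 3.
δ* = (29−14)/(29−3) = 15/26.

15/26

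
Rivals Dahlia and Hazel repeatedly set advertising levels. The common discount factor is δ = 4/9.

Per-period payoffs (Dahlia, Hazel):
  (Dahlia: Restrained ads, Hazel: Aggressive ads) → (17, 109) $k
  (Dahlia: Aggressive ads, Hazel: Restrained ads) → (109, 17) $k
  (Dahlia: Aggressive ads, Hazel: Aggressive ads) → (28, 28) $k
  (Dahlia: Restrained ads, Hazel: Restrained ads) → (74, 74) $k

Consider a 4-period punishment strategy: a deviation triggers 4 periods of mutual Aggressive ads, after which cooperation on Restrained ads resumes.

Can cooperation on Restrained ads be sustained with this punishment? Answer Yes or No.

Yes

IC: δ+…+δ^4 ≥ (109−74)/(74−28) = 35/46.
At δ = 4/9: partial sum = 0.7688 ≥ 0.7609. Cooperation sustainable.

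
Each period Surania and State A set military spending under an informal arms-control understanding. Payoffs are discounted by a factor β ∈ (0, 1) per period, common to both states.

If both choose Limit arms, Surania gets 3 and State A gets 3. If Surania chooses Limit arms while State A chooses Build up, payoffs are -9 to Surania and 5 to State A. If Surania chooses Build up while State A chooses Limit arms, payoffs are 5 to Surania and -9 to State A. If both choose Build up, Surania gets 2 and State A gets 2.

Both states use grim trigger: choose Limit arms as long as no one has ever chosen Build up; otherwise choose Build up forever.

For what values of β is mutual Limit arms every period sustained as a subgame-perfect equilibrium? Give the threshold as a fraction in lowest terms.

2/3

Cooperation forever yields 3 each period: 3/(1−β).
Deviating yields 5 once, then 2 forever: 5 + 2β/(1−β).
No profitable deviation requires 3/(1−β) ≥ 5 + 2β/(1−β).
Multiplying by (1−β): 3 ≥ 5(1−β) + 2β = 5 − 3β.
So 3β ≥ 2, i.e. β ≥ 2/3.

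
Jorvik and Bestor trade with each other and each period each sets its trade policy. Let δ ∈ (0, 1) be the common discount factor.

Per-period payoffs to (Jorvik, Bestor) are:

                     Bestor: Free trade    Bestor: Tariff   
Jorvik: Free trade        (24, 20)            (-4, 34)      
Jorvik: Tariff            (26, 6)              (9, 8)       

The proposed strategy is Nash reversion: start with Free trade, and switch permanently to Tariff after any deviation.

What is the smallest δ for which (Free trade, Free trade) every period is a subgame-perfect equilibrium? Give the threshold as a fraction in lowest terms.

For Jorvik: deviation gain 26−24 = 2, per-period punishment loss 24−9 = 15. IC gives δ ≥ 2/17.
For Bestor: gain 14, loss 12 per period, so δ ≥ 14/26 = 7/13.
The tighter constraint is Bestor's, so cooperation needs δ ≥ 7/13.

7/13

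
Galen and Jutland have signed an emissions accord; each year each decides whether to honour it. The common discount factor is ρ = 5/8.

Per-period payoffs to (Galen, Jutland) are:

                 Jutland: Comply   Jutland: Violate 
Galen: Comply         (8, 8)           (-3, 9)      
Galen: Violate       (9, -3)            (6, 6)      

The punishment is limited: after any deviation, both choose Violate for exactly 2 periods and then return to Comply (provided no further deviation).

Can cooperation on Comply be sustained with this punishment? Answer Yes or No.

IC: ρ+…+ρ^2 ≥ (9−8)/(8−6) = 1/2.
At ρ = 5/8: partial sum = 1.0156 ≥ 0.5000. Cooperation sustainable.

Yes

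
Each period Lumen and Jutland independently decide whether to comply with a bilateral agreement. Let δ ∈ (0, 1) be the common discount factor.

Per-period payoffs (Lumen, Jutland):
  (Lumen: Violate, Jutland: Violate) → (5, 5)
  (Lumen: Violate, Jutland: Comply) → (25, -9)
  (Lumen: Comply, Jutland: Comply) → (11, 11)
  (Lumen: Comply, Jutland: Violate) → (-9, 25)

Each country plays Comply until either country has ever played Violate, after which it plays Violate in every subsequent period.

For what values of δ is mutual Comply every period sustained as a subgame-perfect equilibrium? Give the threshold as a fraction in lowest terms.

11/(1−δ) ≥ 25 + 5δ/(1−δ)
11 ≥ 25 − 20δ
δ ≥ 14/20 = 7/10.

7/10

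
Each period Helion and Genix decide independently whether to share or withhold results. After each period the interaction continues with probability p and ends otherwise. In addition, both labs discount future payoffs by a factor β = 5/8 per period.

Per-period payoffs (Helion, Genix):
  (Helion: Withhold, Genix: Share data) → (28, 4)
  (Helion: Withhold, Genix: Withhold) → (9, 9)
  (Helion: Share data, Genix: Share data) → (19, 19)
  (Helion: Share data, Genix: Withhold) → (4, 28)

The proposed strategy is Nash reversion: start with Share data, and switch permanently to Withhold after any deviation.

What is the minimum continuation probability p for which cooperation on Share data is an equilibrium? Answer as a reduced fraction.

72/95

With continuation probability p and discount β, the effective per-period discount factor is βp.
Grim-trigger IC: βp ≥ (28−19)/(28−9) = 9/19.
So p ≥ (9/19)/(5/8) = 72/95.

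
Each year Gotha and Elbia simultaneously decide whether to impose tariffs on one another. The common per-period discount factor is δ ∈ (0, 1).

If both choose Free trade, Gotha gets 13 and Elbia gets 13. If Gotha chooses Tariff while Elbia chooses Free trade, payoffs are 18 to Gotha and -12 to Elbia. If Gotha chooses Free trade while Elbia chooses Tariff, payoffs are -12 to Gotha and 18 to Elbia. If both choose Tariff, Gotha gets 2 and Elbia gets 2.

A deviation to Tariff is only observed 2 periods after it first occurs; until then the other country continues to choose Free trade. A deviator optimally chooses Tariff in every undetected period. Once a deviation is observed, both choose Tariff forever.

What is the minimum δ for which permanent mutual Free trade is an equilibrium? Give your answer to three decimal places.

The best deviation is to choose Tariff for all 2 undetected periods, earning 18 each, then 2 forever once detected.
Deviation value: 18(1−δ^2)/(1−δ) + 2δ^2/(1−δ); cooperation value: 13/(1−δ).
IC: 13 ≥ 18(1−δ^2) + 2δ^2 = 18 − 16δ^2.
So δ^2 ≥ 5/16, giving δ ≥ (5/16)^(1/2) ≈ 0.559.

0.559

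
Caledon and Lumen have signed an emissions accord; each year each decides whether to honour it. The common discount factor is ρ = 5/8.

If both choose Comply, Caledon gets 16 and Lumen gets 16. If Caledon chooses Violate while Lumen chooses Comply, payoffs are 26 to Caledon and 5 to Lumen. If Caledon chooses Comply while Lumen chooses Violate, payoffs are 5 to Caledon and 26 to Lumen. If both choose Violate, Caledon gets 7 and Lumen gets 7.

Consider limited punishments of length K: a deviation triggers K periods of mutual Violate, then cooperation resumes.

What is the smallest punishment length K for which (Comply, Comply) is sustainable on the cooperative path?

Need Σ_{k=1}^{K} ρ^k ≥ (26−16)/(16−7) = 1.1111 at ρ = 5/8.
At K = 2 the sum is 1.0156 < 1.1111; at K = 3 it is 1.2598 ≥ 1.1111.
So the minimum punishment length is K = 3.

3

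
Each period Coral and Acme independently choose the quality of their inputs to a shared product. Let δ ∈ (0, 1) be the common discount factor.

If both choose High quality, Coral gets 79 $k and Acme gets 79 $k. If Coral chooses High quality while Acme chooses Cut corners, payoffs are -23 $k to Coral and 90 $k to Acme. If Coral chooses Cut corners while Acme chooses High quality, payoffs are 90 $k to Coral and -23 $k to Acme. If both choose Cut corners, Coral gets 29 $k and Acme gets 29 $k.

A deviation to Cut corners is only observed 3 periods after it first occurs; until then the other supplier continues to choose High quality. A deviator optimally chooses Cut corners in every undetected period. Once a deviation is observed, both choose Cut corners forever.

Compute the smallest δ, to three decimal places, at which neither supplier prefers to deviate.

0.565

A deviator earns 90 for 3 periods, then 29 forever; cooperating earns 79 forever. Multiplying the IC by (1−δ):
79 ≥ 90(1−δ^3) + 29δ^3, so 61·δ^3 ≥ 11 and δ^3 ≥ 11/61.
δ ≥ (11/61)^(1/3) ≈ 0.565.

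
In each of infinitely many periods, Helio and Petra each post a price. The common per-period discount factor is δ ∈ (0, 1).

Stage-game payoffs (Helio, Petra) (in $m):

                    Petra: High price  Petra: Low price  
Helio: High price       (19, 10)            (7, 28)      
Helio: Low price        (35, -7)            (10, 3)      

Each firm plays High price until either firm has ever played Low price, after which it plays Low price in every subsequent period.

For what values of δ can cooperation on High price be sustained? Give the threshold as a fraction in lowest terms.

For Helio: deviation gain 35−19 = 16, per-period punishment loss 19−10 = 9. IC gives δ ≥ 16/25.
For Petra: gain 18, loss 7 per period, so δ ≥ 18/25.
The tighter constraint is Petra's, so cooperation needs δ ≥ 18/25.

18/25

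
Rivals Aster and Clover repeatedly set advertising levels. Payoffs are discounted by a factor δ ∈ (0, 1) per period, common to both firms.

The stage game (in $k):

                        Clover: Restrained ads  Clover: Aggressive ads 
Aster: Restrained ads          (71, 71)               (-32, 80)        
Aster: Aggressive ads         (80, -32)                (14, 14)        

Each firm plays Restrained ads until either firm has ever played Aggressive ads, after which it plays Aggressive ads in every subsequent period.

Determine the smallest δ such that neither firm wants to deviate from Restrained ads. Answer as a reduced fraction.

3/22

71/(1−δ) ≥ 80 + 14δ/(1−δ)
71 ≥ 80 − 66δ
δ ≥ 9/66 = 3/22.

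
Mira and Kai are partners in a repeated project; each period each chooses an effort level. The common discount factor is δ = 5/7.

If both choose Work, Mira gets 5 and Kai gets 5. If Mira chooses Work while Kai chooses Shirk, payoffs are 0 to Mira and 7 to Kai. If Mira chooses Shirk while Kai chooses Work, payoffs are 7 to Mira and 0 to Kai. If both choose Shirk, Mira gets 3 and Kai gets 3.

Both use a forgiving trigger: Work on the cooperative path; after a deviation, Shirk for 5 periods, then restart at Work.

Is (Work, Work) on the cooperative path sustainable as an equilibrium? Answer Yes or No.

Yes

Comparing payoff streams over the 6 periods until play realigns: cooperate → 5(1+δ+…+δ^5); deviate → 7 + 3(δ+…+δ^5).
Cooperation is sustained iff (5−3)(δ+…+δ^5) ≥ 7−5.
δ+…+δ^5 = 5/7·(1−(5/7)^5)/(1−5/7) = 2.0352, and (7−5)/(5−3) = 1.0000.
2.0352 ≥ 1.0000, so cooperation is sustainable.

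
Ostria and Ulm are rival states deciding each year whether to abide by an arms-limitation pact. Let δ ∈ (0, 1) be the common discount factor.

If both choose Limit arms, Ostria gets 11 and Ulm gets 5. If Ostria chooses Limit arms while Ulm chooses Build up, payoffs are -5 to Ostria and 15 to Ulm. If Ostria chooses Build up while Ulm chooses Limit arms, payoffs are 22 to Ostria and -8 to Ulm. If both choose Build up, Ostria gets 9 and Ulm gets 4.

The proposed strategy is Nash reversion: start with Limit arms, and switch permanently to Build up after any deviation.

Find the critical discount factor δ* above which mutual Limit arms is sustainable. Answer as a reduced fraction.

Ostria: cooperation gives 11 each period; deviation gives 22 once then 9 forever.
  11/(1−δ) ≥ 22 + 9δ/(1−δ) ⇒ δ ≥ 11/13.
Ulm: cooperation gives 5 each period; deviation gives 15 once then 4 forever.
  δ ≥ 10/11.
Both must hold, so the binding constraint is Ulm's: δ ≥ 10/11.

10/11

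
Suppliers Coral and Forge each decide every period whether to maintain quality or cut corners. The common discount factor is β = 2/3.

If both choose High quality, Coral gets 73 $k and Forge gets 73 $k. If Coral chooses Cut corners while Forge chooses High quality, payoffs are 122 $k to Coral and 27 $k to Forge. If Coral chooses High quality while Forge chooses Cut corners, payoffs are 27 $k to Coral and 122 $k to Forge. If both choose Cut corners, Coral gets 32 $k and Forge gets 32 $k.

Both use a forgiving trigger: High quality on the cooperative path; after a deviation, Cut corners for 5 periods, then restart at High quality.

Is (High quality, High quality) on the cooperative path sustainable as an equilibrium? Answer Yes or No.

Yes

A one-shot deviation gives 122 now, then 32 for 5 periods, then back to 73.
Gain from deviating: (122−73) today; loss: (73−32) in each of the next 5 periods.
No-deviation condition: (73−32)(β+…+β^5) ≥ 122−73, i.e. β+…+β^5 ≥ 49/41.
At β = 2/3: β+…+β^5 = 1.7366 ≥ 1.1951.
So cooperation is sustainable.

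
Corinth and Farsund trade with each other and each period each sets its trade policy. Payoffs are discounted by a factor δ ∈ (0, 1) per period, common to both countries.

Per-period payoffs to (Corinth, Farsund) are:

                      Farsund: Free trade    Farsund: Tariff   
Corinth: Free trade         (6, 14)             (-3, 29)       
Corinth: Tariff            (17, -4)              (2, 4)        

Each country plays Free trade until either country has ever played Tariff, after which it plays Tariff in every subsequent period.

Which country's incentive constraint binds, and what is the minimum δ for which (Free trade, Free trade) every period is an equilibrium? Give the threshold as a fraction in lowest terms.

Corinth; δ ≥ 11/15

Corinth: cooperation gives 6 each period; deviation gives 17 once then 2 forever.
  6/(1−δ) ≥ 17 + 2δ/(1−δ) ⇒ δ ≥ 11/15.
Farsund: cooperation gives 14 each period; deviation gives 29 once then 4 forever.
  δ ≥ 15/25 = 3/5.
Both must hold, so the binding constraint is Corinth's: δ ≥ 11/15.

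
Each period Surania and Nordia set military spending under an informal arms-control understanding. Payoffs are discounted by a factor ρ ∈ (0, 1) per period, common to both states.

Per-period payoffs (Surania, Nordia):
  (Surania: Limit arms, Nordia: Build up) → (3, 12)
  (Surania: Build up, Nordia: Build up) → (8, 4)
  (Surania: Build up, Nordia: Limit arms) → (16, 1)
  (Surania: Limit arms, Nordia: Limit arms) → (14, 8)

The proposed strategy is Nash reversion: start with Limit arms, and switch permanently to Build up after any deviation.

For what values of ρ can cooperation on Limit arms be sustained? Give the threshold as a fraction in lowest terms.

Surania: cooperation gives 14 each period; deviation gives 16 once then 8 forever.
  14/(1−ρ) ≥ 16 + 8ρ/(1−ρ) ⇒ ρ ≥ 2/8 = 1/4.
Nordia: cooperation gives 8 each period; deviation gives 12 once then 4 forever.
  ρ ≥ 4/8 = 1/2.
Both must hold, so the binding constraint is Nordia's: ρ ≥ 1/2.

1/2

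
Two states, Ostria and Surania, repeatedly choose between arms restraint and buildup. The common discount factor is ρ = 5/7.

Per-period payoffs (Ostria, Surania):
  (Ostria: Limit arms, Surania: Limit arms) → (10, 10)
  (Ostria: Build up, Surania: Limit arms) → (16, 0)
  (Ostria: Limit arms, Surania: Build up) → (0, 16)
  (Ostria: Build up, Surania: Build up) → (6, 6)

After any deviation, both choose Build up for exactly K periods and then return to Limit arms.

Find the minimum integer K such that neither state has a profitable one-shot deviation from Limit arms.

No profitable deviation requires (10−6)(ρ+…+ρ^K) ≥ 16−10, i.e. ρ+…+ρ^K ≥ 3/2 ≈ 1.5000.
With ρ = 5/7, the partial sums are K=1: 0.7143, K=2: 1.2245, K=3: 1.5889.
K = 3 is the first length at which the sum reaches 1.5000.

3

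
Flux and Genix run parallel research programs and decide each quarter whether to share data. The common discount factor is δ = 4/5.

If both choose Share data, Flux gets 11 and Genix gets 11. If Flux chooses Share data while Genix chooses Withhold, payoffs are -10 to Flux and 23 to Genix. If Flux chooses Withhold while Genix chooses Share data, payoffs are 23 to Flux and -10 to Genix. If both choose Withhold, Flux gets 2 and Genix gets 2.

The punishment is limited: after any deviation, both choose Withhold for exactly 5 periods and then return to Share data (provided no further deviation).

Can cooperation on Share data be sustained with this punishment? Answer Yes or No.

Yes

Comparing payoff streams over the 6 periods until play realigns: cooperate → 11(1+δ+…+δ^5); deviate → 23 + 2(δ+…+δ^5).
Cooperation is sustained iff (11−2)(δ+…+δ^5) ≥ 23−11.
δ+…+δ^5 = 4/5·(1−(4/5)^5)/(1−4/5) = 2.6893, and (23−11)/(11−2) = 1.3333.
2.6893 ≥ 1.3333, so cooperation is sustainable.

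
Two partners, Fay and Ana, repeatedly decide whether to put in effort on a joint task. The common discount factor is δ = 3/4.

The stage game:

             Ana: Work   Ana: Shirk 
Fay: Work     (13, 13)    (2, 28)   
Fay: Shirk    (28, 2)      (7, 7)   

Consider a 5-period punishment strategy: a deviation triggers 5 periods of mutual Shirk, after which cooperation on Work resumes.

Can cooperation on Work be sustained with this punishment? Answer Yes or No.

A one-shot deviation gives 28 now, then 7 for 5 periods, then back to 13.
Gain from deviating: (28−13) today; loss: (13−7) in each of the next 5 periods.
No-deviation condition: (13−7)(δ+…+δ^5) ≥ 28−13, i.e. δ+…+δ^5 ≥ 5/2.
At δ = 3/4: δ+…+δ^5 = 2.2881 < 2.5000.
So cooperation is not sustainable.

No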